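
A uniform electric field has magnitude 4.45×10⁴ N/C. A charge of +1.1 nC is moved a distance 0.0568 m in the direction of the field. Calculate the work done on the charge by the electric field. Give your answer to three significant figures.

The potential change for a displacement 0.0568 m in the direction of the field is ΔV = −Ed = -2530 V.
W_field = −qΔV = 2.78×10⁻⁶ J.

2.78×10⁻⁶ J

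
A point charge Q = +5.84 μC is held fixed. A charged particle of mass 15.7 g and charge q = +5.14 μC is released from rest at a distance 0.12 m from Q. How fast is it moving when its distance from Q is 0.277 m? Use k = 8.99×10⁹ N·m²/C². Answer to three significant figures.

12.7 m/s

Only the electrostatic force acts, so mechanical energy is conserved: ½mv² = U₁ − U₂ = kQq(1/r₁ − 1/r₂).
U₁ − U₂ = (8.99×10⁹ N·m²/C²)(5.84×10⁻⁶ C)(5.14×10⁻⁶ C)(1/0.120 − 1/0.277) = 1.27 J.
v = √(2·1.27/0.0157) = 12.7 m/s.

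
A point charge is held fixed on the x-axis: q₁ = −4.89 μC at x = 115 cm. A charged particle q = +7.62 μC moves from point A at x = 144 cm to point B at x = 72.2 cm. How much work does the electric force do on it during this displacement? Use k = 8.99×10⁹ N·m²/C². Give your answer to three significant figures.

-0.372 J

The work done by the electric force is W_field = −ΔU = −q(V_B − V_A) = q(V_A − V_B).
At A: distance to the source charge is 0.290 m; V_A = kq₁/r = -1.52×10⁵ V.
At B: distance to the source charge is 0.428 m; V_B = kq₁/r = -1.03×10⁵ V.
ΔV = V_B − V_A = 4.89×10⁴ V.
W_field = −qΔV = −(7.62×10⁻⁶ C)(4.89×10⁴ V) = -0.372 J.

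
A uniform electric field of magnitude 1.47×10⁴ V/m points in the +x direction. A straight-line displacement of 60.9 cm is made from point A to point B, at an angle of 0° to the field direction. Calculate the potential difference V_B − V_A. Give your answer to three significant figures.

-8950 V

Only the component of displacement along E changes the potential: ΔV = −E·d·cosθ.
ΔV = −(1.47×10⁴ V/m)(0.609 m)cos0° = -8950 V.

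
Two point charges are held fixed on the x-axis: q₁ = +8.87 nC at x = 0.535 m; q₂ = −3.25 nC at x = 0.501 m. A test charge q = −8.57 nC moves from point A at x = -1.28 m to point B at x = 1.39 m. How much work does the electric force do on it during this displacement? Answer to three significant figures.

The work done by the electric force is W_field = −ΔU = −q(V_B − V_A) = q(V_A − V_B).
At A: distances to the source charges are 1.81 m, 1.78 m; V_A = Σ kqᵢ/rᵢ = 27.5 V.
At B: distances to the source charges are 0.855 m, 0.889 m; V_B = Σ kqᵢ/rᵢ = 60.4 V.
ΔV = V_B − V_A = 32.9 V.
W_field = −qΔV = −(-8.57×10⁻⁹ C)(32.9 V) = 2.82×10⁻⁷ J.

2.82×10⁻⁷ J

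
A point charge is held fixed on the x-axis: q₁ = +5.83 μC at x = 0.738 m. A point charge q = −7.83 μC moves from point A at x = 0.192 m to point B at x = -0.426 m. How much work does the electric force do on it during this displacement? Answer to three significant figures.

The work done by the electric force is W_field = −ΔU = −q(V_B − V_A) = q(V_A − V_B).
At A: distance to the source charge is 0.546 m; V_A = kq₁/r = 9.60×10⁴ V.
At B: distance to the source charge is 1.16 m; V_B = kq₁/r = 4.50×10⁴ V.
ΔV = V_B − V_A = -5.10×10⁴ V.
W_field = −qΔV = −(-7.83×10⁻⁶ C)(-5.10×10⁴ V) = -0.399 J.

-0.399 J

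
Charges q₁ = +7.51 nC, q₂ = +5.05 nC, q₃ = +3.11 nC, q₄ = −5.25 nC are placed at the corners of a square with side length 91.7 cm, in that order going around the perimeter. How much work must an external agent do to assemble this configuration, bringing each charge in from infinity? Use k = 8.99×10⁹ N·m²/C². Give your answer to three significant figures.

-4.27×10⁻⁸ J

The assembly work is the sum of pairwise potential energies, U = Σ_{i<j} kqᵢqⱼ/rᵢⱼ.
The four side pairs have separation 0.917 m and the two diagonal pairs 1.30 m.
Summing all 6 pair terms gives U = -4.27×10⁻⁸ J.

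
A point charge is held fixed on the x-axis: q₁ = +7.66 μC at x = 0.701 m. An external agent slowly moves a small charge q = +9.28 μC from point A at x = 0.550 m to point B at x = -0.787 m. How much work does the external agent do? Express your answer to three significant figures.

-3.80 J

For quasistatic motion the external work equals the change in potential energy: W_ext = qΔV = q(V_B − V_A).
At A: distance to the source charge is 0.151 m; V_A = kq₁/r = 4.56×10⁵ V.
At B: distance to the source charge is 1.49 m; V_B = kq₁/r = 4.63×10⁴ V.
ΔV = V_B − V_A = -4.10×10⁵ V.
W_ext = qΔV = (9.28×10⁻⁶ C)(-4.10×10⁵ V) = -3.80 J.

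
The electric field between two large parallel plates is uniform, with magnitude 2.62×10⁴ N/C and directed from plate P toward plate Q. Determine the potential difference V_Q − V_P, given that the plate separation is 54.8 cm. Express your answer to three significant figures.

In a uniform field, potential decreases in the direction of E: ΔV = −E·d for a displacement d parallel to E.
Going from P to Q is a displacement of 54.8 cm along the field, so V_Q − V_P = −Ed = -1.44×10⁴ V.

-1.44×10⁴ V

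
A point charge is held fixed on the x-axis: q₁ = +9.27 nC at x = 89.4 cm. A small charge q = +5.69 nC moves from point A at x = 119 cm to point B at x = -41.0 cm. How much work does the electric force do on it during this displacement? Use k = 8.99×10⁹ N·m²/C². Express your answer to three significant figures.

The work done by the electric force is W_field = −ΔU = −q(V_B − V_A) = q(V_A − V_B).
At A: distance to the source charge is 0.296 m; V_A = kq₁/r = 282 V.
At B: distance to the source charge is 1.30 m; V_B = kq₁/r = 63.9 V.
ΔV = V_B − V_A = -218 V.
W_field = −qΔV = −(5.69×10⁻⁹ C)(-218 V) = 1.24×10⁻⁶ J.

1.24×10⁻⁶ J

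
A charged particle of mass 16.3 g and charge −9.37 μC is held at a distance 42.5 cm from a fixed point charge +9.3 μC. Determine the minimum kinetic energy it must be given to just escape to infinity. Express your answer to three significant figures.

To just escape, total mechanical energy must reach zero at infinity: ½mv²_min + U = 0, so ½mv²_min = −U = |kQq|/r.
|U| = |kQq|/r = (8.99×10⁹ N·m²/C²)(9.30×10⁻⁶)(9.37×10⁻⁶)/(0.425) = 1.84 J.

1.84 J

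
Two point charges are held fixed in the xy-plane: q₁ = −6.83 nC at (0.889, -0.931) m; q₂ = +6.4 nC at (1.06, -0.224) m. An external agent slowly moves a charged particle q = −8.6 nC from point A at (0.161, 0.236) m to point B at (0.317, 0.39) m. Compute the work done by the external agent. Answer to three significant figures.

For quasistatic motion the external work equals the change in potential energy: W_ext = qΔV = q(V_B − V_A).
At A: distances to the source charges are 1.38 m, 1.01 m; V_A = Σ kqᵢ/rᵢ = 12.3 V.
At B: distances to the source charges are 1.44 m, 0.964 m; V_B = Σ kqᵢ/rᵢ = 17.0 V.
ΔV = V_B − V_A = 4.70 V.
W_ext = qΔV = (-8.60×10⁻⁹ C)(4.70 V) = -4.05×10⁻⁸ J.

-4.05×10⁻⁸ J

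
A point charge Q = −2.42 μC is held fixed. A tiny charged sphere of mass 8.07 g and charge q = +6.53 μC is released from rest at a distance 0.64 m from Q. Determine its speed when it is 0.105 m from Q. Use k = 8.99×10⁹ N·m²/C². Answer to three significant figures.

Only the electrostatic force acts, so mechanical energy is conserved: ½mv² = U₁ − U₂ = kQq(1/r₁ − 1/r₂).
U₁ − U₂ = (8.99×10⁹ N·m²/C²)(-2.42×10⁻⁶ C)(6.53×10⁻⁶ C)(1/0.640 − 1/0.105) = 1.13 J.
v = √(2·1.13/8.07×10⁻³) = 16.7 m/s.

16.7 m/s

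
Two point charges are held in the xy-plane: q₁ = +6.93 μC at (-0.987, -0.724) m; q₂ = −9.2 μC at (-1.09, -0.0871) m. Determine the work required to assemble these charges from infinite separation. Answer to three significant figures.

-0.888 J

The assembly work is the sum of pairwise potential energies, U = Σ_{i<j} kqᵢqⱼ/rᵢⱼ.
Pair separations: r₁₂ = 0.645 m.
U = (-0.888) = -0.888 J.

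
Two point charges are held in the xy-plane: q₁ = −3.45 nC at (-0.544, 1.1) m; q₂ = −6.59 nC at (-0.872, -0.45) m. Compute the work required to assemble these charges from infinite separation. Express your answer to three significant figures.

The assembly work is the sum of pairwise potential energies, U = Σ_{i<j} kqᵢqⱼ/rᵢⱼ.
Pair separations: r₁₂ = 1.58 m.
U = (1.29×10⁻⁷) = 1.29×10⁻⁷ J.

1.29×10⁻⁷ J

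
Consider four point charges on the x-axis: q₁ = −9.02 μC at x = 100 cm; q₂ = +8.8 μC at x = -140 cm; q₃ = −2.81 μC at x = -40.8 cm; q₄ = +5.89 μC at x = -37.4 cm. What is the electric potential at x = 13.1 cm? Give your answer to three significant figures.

The total potential is the scalar sum of each charge's contribution, V = Σ kqᵢ/rᵢ.
Distances from the field point to each charge: r₁ = 0.869 m, r₂ = 1.53 m, r₃ = 0.539 m, r₄ = 0.505 m.
V = k[(-9.02×10⁻⁶)/(0.869) + (8.80×10⁻⁶)/(1.53) + (-2.81×10⁻⁶)/(0.539) + (5.89×10⁻⁶)/(0.505)] = 1.63×10⁴ V.

1.63×10⁴ V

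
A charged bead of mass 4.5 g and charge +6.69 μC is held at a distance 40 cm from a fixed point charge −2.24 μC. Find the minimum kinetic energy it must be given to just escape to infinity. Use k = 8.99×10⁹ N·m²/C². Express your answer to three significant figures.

0.337 J

To just escape, total mechanical energy must reach zero at infinity: ½mv²_min + U = 0, so ½mv²_min = −U = |kQq|/r.
|U| = |kQq|/r = (8.99×10⁹ N·m²/C²)(2.24×10⁻⁶)(6.69×10⁻⁶)/(0.400) = 0.337 J.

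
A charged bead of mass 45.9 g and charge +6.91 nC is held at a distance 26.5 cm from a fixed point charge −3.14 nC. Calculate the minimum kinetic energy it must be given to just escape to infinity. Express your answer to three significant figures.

To just escape, total mechanical energy must reach zero at infinity: ½mv²_min + U = 0, so ½mv²_min = −U = |kQq|/r.
|U| = |kQq|/r = (8.99×10⁹ N·m²/C²)(3.14×10⁻⁹)(6.91×10⁻⁹)/(0.265) = 7.36×10⁻⁷ J.

7.36×10⁻⁷ J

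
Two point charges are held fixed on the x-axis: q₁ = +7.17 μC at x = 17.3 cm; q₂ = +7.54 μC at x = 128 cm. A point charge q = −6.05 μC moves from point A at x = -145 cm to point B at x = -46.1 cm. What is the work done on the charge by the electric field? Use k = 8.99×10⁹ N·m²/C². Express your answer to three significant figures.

The work done by the electric force is W_field = −ΔU = −q(V_B − V_A) = q(V_A − V_B).
At A: distances to the source charges are 1.62 m, 2.73 m; V_A = Σ kqᵢ/rᵢ = 6.45×10⁴ V.
At B: distances to the source charges are 0.634 m, 1.74 m; V_B = Σ kqᵢ/rᵢ = 1.41×10⁵ V.
ΔV = V_B − V_A = 7.61×10⁴ V.
W_field = −qΔV = −(-6.05×10⁻⁶ C)(7.61×10⁴ V) = 0.460 J.

0.460 J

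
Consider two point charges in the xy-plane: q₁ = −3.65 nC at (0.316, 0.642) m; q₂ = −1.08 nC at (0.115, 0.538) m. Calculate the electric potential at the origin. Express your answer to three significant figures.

The total potential is the scalar sum of each charge's contribution, V = Σ kqᵢ/rᵢ.
Distances from the field point to each charge: r₁ = 0.716 m, r₂ = 0.550 m.
V = k[(-3.65×10⁻⁹)/(0.716) + (-1.08×10⁻⁹)/(0.550)] = -63.5 V.

-63.5 V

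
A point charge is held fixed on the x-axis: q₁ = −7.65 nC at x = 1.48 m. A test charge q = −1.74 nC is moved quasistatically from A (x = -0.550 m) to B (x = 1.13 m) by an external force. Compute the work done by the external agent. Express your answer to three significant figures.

2.83×10⁻⁷ J

For quasistatic motion the external work equals the change in potential energy: W_ext = qΔV = q(V_B − V_A).
At A: distance to the source charge is 2.03 m; V_A = kq₁/r = -33.9 V.
At B: distance to the source charge is 0.350 m; V_B = kq₁/r = -196 V.
ΔV = V_B − V_A = -163 V.
W_ext = qΔV = (-1.74×10⁻⁹ C)(-163 V) = 2.83×10⁻⁷ J.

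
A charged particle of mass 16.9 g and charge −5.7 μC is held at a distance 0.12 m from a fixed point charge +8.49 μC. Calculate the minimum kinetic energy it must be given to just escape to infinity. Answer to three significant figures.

To just escape, total mechanical energy must reach zero at infinity: ½mv²_min + U = 0, so ½mv²_min = −U = |kQq|/r.
|U| = |kQq|/r = (8.99×10⁹ N·m²/C²)(8.49×10⁻⁶)(5.70×10⁻⁶)/(0.120) = 3.63 J.

3.63 J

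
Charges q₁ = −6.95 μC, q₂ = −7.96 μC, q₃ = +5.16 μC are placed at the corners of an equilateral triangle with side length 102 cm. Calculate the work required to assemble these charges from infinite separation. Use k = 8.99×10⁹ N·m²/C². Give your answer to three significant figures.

The assembly work is the sum of pairwise potential energies, U = Σ_{i<j} kqᵢqⱼ/rᵢⱼ.
All three pair separations equal the side length, 1.02 m.
U = (0.488) + (-0.316) + (-0.362) = -0.190 J.

-0.190 J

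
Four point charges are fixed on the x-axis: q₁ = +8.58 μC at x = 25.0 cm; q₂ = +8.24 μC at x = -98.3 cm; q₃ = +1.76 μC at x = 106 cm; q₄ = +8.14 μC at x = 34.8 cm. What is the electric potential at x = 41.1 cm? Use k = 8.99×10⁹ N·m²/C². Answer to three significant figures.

The total potential is the scalar sum of each charge's contribution, V = Σ kqᵢ/rᵢ.
Distances from the field point to each charge: r₁ = 0.161 m, r₂ = 1.39 m, r₃ = 0.649 m, r₄ = 0.0630 m.
V = k[(8.58×10⁻⁶)/(0.161) + (8.24×10⁻⁶)/(1.39) + (1.76×10⁻⁶)/(0.649) + (8.14×10⁻⁶)/(0.0630)] = 1.72×10⁶ V.

1.72×10⁶ V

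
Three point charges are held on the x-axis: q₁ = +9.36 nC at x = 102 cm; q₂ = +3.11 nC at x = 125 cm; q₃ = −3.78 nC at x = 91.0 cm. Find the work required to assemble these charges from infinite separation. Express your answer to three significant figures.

The work to assemble the configuration equals its total potential energy, U = Σ kqᵢqⱼ/rᵢⱼ over all pairs.
Pair separations: r₁₂ = 0.230 m, r₁₃ = 0.110 m, r₂₃ = 0.340 m.
U = (1.14×10⁻⁶) + (-2.89×10⁻⁶) + (-3.11×10⁻⁷) = -2.06×10⁻⁶ J.

-2.06×10⁻⁶ J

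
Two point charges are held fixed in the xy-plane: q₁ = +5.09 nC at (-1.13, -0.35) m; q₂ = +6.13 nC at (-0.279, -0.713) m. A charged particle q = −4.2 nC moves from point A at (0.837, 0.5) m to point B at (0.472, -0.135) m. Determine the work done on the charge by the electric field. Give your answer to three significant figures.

1.33×10⁻⁷ J

The work done by the electric force is W_field = −ΔU = −q(V_B − V_A) = q(V_A − V_B).
At A: distances to the source charges are 2.14 m, 1.65 m; V_A = Σ kqᵢ/rᵢ = 54.8 V.
At B: distances to the source charges are 1.62 m, 0.948 m; V_B = Σ kqᵢ/rᵢ = 86.5 V.
ΔV = V_B − V_A = 31.7 V.
W_field = −qΔV = −(-4.20×10⁻⁹ C)(31.7 V) = 1.33×10⁻⁷ J.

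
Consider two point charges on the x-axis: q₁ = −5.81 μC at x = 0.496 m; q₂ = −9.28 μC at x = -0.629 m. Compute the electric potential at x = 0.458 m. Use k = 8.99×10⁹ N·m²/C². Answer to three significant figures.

Electric potential is a scalar, so the contributions from each charge add algebraically: V = Σ kqᵢ/rᵢ.
Distances from the field point to each charge: r₁ = 0.0380 m, r₂ = 1.09 m.
V = k[(-5.81×10⁻⁶)/(0.0380) + (-9.28×10⁻⁶)/(1.09)] = -1.45×10⁶ V.

-1.45×10⁶ V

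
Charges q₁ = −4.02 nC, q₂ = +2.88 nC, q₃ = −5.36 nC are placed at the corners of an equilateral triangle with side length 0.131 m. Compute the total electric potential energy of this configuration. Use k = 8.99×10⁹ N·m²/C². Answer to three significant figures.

-3.75×10⁻⁷ J

The assembly work is the sum of pairwise potential energies, U = Σ_{i<j} kqᵢqⱼ/rᵢⱼ.
All three pair separations equal the side length, 0.131 m.
U = (-7.95×10⁻⁷) + (1.48×10⁻⁶) + (-1.06×10⁻⁶) = -3.75×10⁻⁷ J.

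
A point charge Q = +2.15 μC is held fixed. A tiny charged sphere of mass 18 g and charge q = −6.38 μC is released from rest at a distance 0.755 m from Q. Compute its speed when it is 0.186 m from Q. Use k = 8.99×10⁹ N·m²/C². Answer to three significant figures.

7.45 m/s

Only the electrostatic force acts, so mechanical energy is conserved: ½mv² = U₁ − U₂ = kQq(1/r₁ − 1/r₂).
U₁ − U₂ = (8.99×10⁹ N·m²/C²)(2.15×10⁻⁶ C)(-6.38×10⁻⁶ C)(1/0.755 − 1/0.186) = 0.500 J.
v = √(2·0.500/0.0180) = 7.45 m/s.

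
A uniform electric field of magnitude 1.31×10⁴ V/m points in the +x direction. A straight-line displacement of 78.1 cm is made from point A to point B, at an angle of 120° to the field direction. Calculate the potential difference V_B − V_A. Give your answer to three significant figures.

Only the component of displacement along E changes the potential: ΔV = −E·d·cosθ.
ΔV = −(1.31×10⁴ V/m)(0.781 m)cos120° = 5120 V.

5120 V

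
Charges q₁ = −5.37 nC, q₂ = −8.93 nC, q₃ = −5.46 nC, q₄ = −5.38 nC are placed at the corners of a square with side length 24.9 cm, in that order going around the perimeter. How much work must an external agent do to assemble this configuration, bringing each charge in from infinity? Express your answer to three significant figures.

7.57×10⁻⁶ J

The work to assemble the configuration equals its total potential energy, U = Σ kqᵢqⱼ/rᵢⱼ over all pairs.
The four side pairs have separation 0.249 m and the two diagonal pairs 0.352 m.
Summing all 6 pair terms gives U = 7.57×10⁻⁶ J.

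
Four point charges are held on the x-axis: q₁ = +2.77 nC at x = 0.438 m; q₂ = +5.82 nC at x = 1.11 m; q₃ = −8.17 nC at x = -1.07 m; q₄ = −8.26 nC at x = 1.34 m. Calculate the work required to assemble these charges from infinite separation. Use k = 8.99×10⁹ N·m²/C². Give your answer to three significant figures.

The work to assemble the configuration equals its total potential energy, U = Σ kqᵢqⱼ/rᵢⱼ over all pairs.
Pair separations: r₁₂ = 0.672 m, r₁₃ = 1.51 m, r₁₄ = 0.902 m, r₂₃ = 2.18 m, r₂₄ = 0.230 m, r₃₄ = 2.41 m.
Summing all 6 pair terms gives U = -1.97×10⁻⁶ J.

-1.97×10⁻⁶ J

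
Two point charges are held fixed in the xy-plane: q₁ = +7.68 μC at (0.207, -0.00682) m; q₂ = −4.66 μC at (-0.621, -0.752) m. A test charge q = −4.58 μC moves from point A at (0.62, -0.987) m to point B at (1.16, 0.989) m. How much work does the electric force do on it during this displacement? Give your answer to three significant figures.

6.99×10⁻³ J

The work done by the electric force is W_field = −ΔU = −q(V_B − V_A) = q(V_A − V_B).
At A: distances to the source charges are 1.06 m, 1.26 m; V_A = Σ kqᵢ/rᵢ = 3.17×10⁴ V.
At B: distances to the source charges are 1.38 m, 2.49 m; V_B = Σ kqᵢ/rᵢ = 3.33×10⁴ V.
ΔV = V_B − V_A = 1530 V.
W_field = −qΔV = −(-4.58×10⁻⁶ C)(1530 V) = 6.99×10⁻³ J.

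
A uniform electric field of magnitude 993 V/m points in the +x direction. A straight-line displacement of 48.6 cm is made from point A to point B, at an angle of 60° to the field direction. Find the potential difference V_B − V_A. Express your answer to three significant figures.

-241 V

Only the component of displacement along E changes the potential: ΔV = −E·d·cosθ.
ΔV = −(993 V/m)(0.486 m)cos60° = -241 V.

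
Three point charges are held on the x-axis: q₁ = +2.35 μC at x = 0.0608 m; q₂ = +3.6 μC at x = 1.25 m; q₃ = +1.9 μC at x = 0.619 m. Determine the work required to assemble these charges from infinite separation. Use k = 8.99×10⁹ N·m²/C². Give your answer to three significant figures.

0.233 J

The work to assemble the configuration equals its total potential energy, U = Σ kqᵢqⱼ/rᵢⱼ over all pairs.
Pair separations: r₁₂ = 1.19 m, r₁₃ = 0.558 m, r₂₃ = 0.631 m.
U = (0.0640) + (0.0719) + (0.0975) = 0.233 J.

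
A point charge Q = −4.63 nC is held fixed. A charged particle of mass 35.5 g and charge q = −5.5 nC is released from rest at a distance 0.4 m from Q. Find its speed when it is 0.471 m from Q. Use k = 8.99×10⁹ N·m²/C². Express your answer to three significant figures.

Only the electrostatic force acts, so mechanical energy is conserved: ½mv² = U₁ − U₂ = kQq(1/r₁ − 1/r₂).
U₁ − U₂ = (8.99×10⁹ N·m²/C²)(-4.63×10⁻⁹ C)(-5.50×10⁻⁹ C)(1/0.400 − 1/0.471) = 8.63×10⁻⁸ J.
v = √(2·8.63×10⁻⁸/0.0355) = 2.20×10⁻³ m/s.

2.20×10⁻³ m/s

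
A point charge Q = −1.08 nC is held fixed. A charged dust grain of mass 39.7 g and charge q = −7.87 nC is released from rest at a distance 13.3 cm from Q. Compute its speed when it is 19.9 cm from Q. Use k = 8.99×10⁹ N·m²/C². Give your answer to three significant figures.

3.10×10⁻³ m/s

Only the electrostatic force acts, so mechanical energy is conserved: ½mv² = U₁ − U₂ = kQq(1/r₁ − 1/r₂).
U₁ − U₂ = (8.99×10⁹ N·m²/C²)(-1.08×10⁻⁹ C)(-7.87×10⁻⁹ C)(1/0.133 − 1/0.199) = 1.91×10⁻⁷ J.
v = √(2·1.91×10⁻⁷/0.0397) = 3.10×10⁻³ m/s.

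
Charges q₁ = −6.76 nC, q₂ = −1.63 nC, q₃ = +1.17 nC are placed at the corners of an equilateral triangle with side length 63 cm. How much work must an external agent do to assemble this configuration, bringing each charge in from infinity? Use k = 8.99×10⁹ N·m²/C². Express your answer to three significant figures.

1.72×10⁻⁸ J

The assembly work is the sum of pairwise potential energies, U = Σ_{i<j} kqᵢqⱼ/rᵢⱼ.
All three pair separations equal the side length, 0.630 m.
U = (1.57×10⁻⁷) + (-1.13×10⁻⁷) + (-2.72×10⁻⁸) = 1.72×10⁻⁸ J.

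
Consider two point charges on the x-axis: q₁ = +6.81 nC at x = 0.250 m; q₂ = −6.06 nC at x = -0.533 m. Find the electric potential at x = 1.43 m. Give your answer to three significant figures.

24.1 V

Electric potential is a scalar, so the contributions from each charge add algebraically: V = Σ kqᵢ/rᵢ.
Distances from the field point to each charge: r₁ = 1.18 m, r₂ = 1.96 m.
V = k[(6.81×10⁻⁹)/(1.18) + (-6.06×10⁻⁹)/(1.96)] = 24.1 V.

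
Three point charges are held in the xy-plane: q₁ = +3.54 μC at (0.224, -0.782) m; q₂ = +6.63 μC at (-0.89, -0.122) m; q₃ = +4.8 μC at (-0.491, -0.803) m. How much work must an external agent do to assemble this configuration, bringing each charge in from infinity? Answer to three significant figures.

The assembly work is the sum of pairwise potential energies, U = Σ_{i<j} kqᵢqⱼ/rᵢⱼ.
Pair separations: r₁₂ = 1.29 m, r₁₃ = 0.715 m, r₂₃ = 0.789 m.
U = (0.163) + (0.214) + (0.362) = 0.739 J.

0.739 J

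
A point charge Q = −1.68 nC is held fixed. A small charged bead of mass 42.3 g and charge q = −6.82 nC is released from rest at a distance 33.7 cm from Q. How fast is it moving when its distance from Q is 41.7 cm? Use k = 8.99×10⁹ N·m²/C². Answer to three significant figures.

Only the electrostatic force acts, so mechanical energy is conserved: ½mv² = U₁ − U₂ = kQq(1/r₁ − 1/r₂).
U₁ − U₂ = (8.99×10⁹ N·m²/C²)(-1.68×10⁻⁹ C)(-6.82×10⁻⁹ C)(1/0.337 − 1/0.417) = 5.86×10⁻⁸ J.
v = √(2·5.86×10⁻⁸/0.0423) = 1.67×10⁻³ m/s.

1.67×10⁻³ m/s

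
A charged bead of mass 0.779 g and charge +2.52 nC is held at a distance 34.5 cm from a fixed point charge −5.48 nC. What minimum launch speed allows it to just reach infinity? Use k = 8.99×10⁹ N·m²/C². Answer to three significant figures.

To just escape, total mechanical energy must reach zero at infinity: ½mv²_min + U = 0, so ½mv²_min = −U = |kQq|/r.
|U| = |kQq|/r = (8.99×10⁹ N·m²/C²)(5.48×10⁻⁹)(2.52×10⁻⁹)/(0.345) = 3.60×10⁻⁷ J.
v_min = √(2|U|/m) = √(2·3.60×10⁻⁷/7.79×10⁻⁴) = 0.0304 m/s.

0.0304 m/s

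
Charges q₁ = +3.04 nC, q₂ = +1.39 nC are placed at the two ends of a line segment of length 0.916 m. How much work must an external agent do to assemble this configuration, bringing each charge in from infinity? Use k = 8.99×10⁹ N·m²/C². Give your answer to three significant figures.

The work to assemble the configuration equals its total potential energy, U = Σ kqᵢqⱼ/rᵢⱼ over all pairs.
The separation is r = 0.916 m.
U = (4.15×10⁻⁸) = 4.15×10⁻⁸ J.

4.15×10⁻⁸ J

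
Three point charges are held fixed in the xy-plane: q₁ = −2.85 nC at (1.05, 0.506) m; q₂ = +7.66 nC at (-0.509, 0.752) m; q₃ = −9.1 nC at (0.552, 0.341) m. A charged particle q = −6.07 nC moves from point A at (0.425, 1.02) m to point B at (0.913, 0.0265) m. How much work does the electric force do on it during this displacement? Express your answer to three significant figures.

-6.06×10⁻⁷ J

The work done by the electric force is W_field = −ΔU = −q(V_B − V_A) = q(V_A − V_B).
At A: distances to the source charges are 0.809 m, 0.972 m, 0.691 m; V_A = Σ kqᵢ/rᵢ = -79.2 V.
At B: distances to the source charges are 0.499 m, 1.60 m, 0.479 m; V_B = Σ kqᵢ/rᵢ = -179 V.
ΔV = V_B − V_A = -99.9 V.
W_field = −qΔV = −(-6.07×10⁻⁹ C)(-99.9 V) = -6.06×10⁻⁷ J.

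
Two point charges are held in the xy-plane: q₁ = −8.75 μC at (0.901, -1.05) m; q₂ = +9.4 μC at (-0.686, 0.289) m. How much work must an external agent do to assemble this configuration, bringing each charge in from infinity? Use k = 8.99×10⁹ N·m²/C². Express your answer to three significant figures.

The work to assemble the configuration equals its total potential energy, U = Σ kqᵢqⱼ/rᵢⱼ over all pairs.
Pair separations: r₁₂ = 2.08 m.
U = (-0.356) = -0.356 J.

-0.356 J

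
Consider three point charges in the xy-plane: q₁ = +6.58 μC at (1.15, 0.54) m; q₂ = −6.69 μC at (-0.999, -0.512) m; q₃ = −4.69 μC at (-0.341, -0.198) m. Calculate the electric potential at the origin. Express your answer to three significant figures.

The total potential is the scalar sum of each charge's contribution, V = Σ kqᵢ/rᵢ.
Distances from the field point to each charge: r₁ = 1.27 m, r₂ = 1.12 m, r₃ = 0.394 m.
V = k[(6.58×10⁻⁶)/(1.27) + (-6.69×10⁻⁶)/(1.12) + (-4.69×10⁻⁶)/(0.394)] = -1.14×10⁵ V.

-1.14×10⁵ V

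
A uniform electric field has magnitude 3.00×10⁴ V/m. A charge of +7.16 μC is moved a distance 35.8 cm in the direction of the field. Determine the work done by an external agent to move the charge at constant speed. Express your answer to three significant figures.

The potential change for a displacement 35.8 cm in the direction of the field is ΔV = −Ed = -1.07×10⁴ V.
W_ext = qΔV = -0.0769 J.

-0.0769 J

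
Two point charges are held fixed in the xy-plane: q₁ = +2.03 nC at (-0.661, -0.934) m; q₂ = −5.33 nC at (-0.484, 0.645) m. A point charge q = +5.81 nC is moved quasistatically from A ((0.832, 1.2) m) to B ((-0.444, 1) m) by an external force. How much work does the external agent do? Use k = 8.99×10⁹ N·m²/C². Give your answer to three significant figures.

For quasistatic motion the external work equals the change in potential energy: W_ext = qΔV = q(V_B − V_A).
At A: distances to the source charges are 2.60 m, 1.43 m; V_A = Σ kqᵢ/rᵢ = -26.5 V.
At B: distances to the source charges are 1.95 m, 0.357 m; V_B = Σ kqᵢ/rᵢ = -125 V.
ΔV = V_B − V_A = -98.2 V.
W_ext = qΔV = (5.81×10⁻⁹ C)(-98.2 V) = -5.71×10⁻⁷ J.

-5.71×10⁻⁷ J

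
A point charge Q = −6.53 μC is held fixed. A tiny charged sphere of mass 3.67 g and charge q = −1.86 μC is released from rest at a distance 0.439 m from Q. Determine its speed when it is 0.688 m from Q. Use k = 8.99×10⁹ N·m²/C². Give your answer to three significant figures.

7.00 m/s

Only the electrostatic force acts, so mechanical energy is conserved: ½mv² = U₁ − U₂ = kQq(1/r₁ − 1/r₂).
U₁ − U₂ = (8.99×10⁹ N·m²/C²)(-6.53×10⁻⁶ C)(-1.86×10⁻⁶ C)(1/0.439 − 1/0.688) = 0.0900 J.
v = √(2·0.0900/3.67×10⁻³) = 7.00 m/s.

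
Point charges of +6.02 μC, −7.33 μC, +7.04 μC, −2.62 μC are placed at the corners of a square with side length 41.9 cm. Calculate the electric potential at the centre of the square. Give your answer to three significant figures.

9.44×10⁴ V

Electric potential is a scalar, so the contributions from each charge add algebraically: V = Σ kqᵢ/rᵢ.
The distance from each corner to the centre is a√2/2 = 0.296 m.
V = k[(6.02×10⁻⁶)/(0.296) + (-7.33×10⁻⁶)/(0.296) + (7.04×10⁻⁶)/(0.296) + (-2.62×10⁻⁶)/(0.296)] = 9.44×10⁴ V.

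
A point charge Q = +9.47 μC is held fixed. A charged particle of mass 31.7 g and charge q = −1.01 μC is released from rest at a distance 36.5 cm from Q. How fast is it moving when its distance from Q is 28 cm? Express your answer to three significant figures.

Only the electrostatic force acts, so mechanical energy is conserved: ½mv² = U₁ − U₂ = kQq(1/r₁ − 1/r₂).
U₁ − U₂ = (8.99×10⁹ N·m²/C²)(9.47×10⁻⁶ C)(-1.01×10⁻⁶ C)(1/0.365 − 1/0.280) = 0.0715 J.
v = √(2·0.0715/0.0317) = 2.12 m/s.

2.12 m/s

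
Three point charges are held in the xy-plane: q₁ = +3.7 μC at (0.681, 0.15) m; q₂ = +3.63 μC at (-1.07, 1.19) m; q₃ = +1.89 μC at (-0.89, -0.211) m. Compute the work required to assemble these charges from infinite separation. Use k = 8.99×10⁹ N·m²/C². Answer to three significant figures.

0.142 J

The work to assemble the configuration equals its total potential energy, U = Σ kqᵢqⱼ/rᵢⱼ over all pairs.
Pair separations: r₁₂ = 2.04 m, r₁₃ = 1.61 m, r₂₃ = 1.41 m.
U = (0.0593) + (0.0390) + (0.0437) = 0.142 J.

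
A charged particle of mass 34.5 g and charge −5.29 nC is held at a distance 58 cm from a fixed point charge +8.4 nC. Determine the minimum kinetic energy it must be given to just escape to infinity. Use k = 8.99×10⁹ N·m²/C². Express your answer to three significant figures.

To just escape, total mechanical energy must reach zero at infinity: ½mv²_min + U = 0, so ½mv²_min = −U = |kQq|/r.
|U| = |kQq|/r = (8.99×10⁹ N·m²/C²)(8.40×10⁻⁹)(5.29×10⁻⁹)/(0.580) = 6.89×10⁻⁷ J.

6.89×10⁻⁷ J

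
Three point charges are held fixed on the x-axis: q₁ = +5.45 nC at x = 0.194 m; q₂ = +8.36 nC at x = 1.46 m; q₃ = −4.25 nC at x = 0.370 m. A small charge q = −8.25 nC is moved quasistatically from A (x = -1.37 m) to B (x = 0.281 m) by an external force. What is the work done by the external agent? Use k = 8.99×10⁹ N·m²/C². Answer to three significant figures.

For quasistatic motion the external work equals the change in potential energy: W_ext = qΔV = q(V_B − V_A).
At A: distances to the source charges are 1.56 m, 2.83 m, 1.74 m; V_A = Σ kqᵢ/rᵢ = 35.9 V.
At B: distances to the source charges are 0.0870 m, 1.18 m, 0.0890 m; V_B = Σ kqᵢ/rᵢ = 198 V.
ΔV = V_B − V_A = 162 V.
W_ext = qΔV = (-8.25×10⁻⁹ C)(162 V) = -1.33×10⁻⁶ J.

-1.33×10⁻⁶ J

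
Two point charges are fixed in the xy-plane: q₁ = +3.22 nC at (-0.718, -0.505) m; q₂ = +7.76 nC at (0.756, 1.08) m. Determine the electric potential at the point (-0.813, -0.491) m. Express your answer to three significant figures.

333 V

The total potential is the scalar sum of each charge's contribution, V = Σ kqᵢ/rᵢ.
Distances from the field point to each charge: r₁ = 0.0960 m, r₂ = 2.22 m.
V = k[(3.22×10⁻⁹)/(0.0960) + (7.76×10⁻⁹)/(2.22)] = 333 V.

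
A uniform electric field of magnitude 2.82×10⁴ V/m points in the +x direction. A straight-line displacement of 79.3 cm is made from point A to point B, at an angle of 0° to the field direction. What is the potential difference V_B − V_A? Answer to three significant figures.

-2.24×10⁴ V

Only the component of displacement along E changes the potential: ΔV = −E·d·cosθ.
ΔV = −(2.82×10⁴ V/m)(0.793 m)cos0° = -2.24×10⁴ V.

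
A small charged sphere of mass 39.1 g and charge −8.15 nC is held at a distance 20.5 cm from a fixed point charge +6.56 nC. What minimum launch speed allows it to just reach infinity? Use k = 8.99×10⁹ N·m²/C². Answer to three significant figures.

0.0110 m/s

To just escape, total mechanical energy must reach zero at infinity: ½mv²_min + U = 0, so ½mv²_min = −U = |kQq|/r.
|U| = |kQq|/r = (8.99×10⁹ N·m²/C²)(6.56×10⁻⁹)(8.15×10⁻⁹)/(0.205) = 2.34×10⁻⁶ J.
v_min = √(2|U|/m) = √(2·2.34×10⁻⁶/0.0391) = 0.0110 m/s.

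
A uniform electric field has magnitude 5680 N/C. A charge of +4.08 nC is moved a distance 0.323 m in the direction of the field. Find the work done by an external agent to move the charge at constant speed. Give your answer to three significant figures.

The potential change for a displacement 0.323 m in the direction of the field is ΔV = −Ed = -1830 V.
W_ext = qΔV = -7.49×10⁻⁶ J.

-7.49×10⁻⁶ J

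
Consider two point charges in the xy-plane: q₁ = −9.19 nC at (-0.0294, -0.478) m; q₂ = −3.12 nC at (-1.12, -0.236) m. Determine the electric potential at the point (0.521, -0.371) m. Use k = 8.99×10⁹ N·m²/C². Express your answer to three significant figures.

-164 V

The total potential is the scalar sum of each charge's contribution, V = Σ kqᵢ/rᵢ.
Distances from the field point to each charge: r₁ = 0.561 m, r₂ = 1.65 m.
V = k[(-9.19×10⁻⁹)/(0.561) + (-3.12×10⁻⁹)/(1.65)] = -164 V.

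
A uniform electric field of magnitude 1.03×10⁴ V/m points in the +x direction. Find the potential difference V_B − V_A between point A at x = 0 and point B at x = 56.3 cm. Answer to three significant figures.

-5800 V

In a uniform field, potential decreases in the direction of E: V_B − V_A = −E·Δx.
V_B − V_A = −(1.03×10⁴ V/m)(0.563 m) = -5800 V.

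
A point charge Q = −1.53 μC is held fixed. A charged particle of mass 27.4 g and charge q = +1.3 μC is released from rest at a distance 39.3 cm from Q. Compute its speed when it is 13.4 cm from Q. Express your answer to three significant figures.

2.53 m/s

Only the electrostatic force acts, so mechanical energy is conserved: ½mv² = U₁ − U₂ = kQq(1/r₁ − 1/r₂).
U₁ − U₂ = (8.99×10⁹ N·m²/C²)(-1.53×10⁻⁶ C)(1.30×10⁻⁶ C)(1/0.393 − 1/0.134) = 0.0879 J.
v = √(2·0.0879/0.0274) = 2.53 m/s.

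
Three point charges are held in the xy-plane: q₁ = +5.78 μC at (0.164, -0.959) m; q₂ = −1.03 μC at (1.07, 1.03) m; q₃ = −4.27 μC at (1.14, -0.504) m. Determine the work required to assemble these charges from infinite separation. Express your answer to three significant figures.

-0.205 J

The assembly work is the sum of pairwise potential energies, U = Σ_{i<j} kqᵢqⱼ/rᵢⱼ.
Pair separations: r₁₂ = 2.19 m, r₁₃ = 1.08 m, r₂₃ = 1.54 m.
U = (-0.0245) + (-0.206) + (0.0257) = -0.205 J.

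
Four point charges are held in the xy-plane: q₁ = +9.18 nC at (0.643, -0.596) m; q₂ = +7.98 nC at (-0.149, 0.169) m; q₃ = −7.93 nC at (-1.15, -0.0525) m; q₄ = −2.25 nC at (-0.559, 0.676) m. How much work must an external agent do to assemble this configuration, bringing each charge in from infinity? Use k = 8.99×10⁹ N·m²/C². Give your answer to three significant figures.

-4.89×10⁻⁷ J

The assembly work is the sum of pairwise potential energies, U = Σ_{i<j} kqᵢqⱼ/rᵢⱼ.
Pair separations: r₁₂ = 1.10 m, r₁₃ = 1.87 m, r₁₄ = 1.75 m, r₂₃ = 1.03 m, r₂₄ = 0.652 m, r₃₄ = 0.938 m.
Summing all 6 pair terms gives U = -4.89×10⁻⁷ J.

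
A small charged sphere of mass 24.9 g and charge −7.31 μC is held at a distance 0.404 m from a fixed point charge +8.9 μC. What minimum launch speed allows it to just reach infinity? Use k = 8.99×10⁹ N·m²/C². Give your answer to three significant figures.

To just escape, total mechanical energy must reach zero at infinity: ½mv²_min + U = 0, so ½mv²_min = −U = |kQq|/r.
|U| = |kQq|/r = (8.99×10⁹ N·m²/C²)(8.90×10⁻⁶)(7.31×10⁻⁶)/(0.404) = 1.45 J.
v_min = √(2|U|/m) = √(2·1.45/0.0249) = 10.8 m/s.

10.8 m/s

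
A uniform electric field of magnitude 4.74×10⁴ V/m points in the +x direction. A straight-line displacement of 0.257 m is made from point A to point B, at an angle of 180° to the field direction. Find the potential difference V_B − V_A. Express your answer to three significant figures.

1.22×10⁴ V

Only the component of displacement along E changes the potential: ΔV = −E·d·cosθ.
ΔV = −(4.74×10⁴ V/m)(0.257 m)cos180° = 1.22×10⁴ V.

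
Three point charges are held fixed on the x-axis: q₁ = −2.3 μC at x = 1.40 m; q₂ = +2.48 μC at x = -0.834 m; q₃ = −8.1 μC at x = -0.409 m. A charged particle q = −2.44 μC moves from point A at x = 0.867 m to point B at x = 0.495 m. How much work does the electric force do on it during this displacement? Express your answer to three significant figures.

The work done by the electric force is W_field = −ΔU = −q(V_B − V_A) = q(V_A − V_B).
At A: distances to the source charges are 0.533 m, 1.70 m, 1.28 m; V_A = Σ kqᵢ/rᵢ = -8.28×10⁴ V.
At B: distances to the source charges are 0.905 m, 1.33 m, 0.904 m; V_B = Σ kqᵢ/rᵢ = -8.66×10⁴ V.
ΔV = V_B − V_A = -3870 V.
W_field = −qΔV = −(-2.44×10⁻⁶ C)(-3870 V) = -9.44×10⁻³ J.

-9.44×10⁻³ J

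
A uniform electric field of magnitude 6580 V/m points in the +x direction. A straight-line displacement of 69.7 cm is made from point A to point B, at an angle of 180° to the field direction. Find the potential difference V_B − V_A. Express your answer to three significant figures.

4590 V

Only the component of displacement along E changes the potential: ΔV = −E·d·cosθ.
ΔV = −(6580 V/m)(0.697 m)cos180° = 4590 V.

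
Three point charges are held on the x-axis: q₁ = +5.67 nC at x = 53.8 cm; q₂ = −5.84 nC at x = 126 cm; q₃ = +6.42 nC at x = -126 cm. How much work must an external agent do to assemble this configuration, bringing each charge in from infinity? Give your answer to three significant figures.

-3.64×10⁻⁷ J

The work to assemble the configuration equals its total potential energy, U = Σ kqᵢqⱼ/rᵢⱼ over all pairs.
Pair separations: r₁₂ = 0.722 m, r₁₃ = 1.80 m, r₂₃ = 2.52 m.
U = (-4.12×10⁻⁷) + (1.82×10⁻⁷) + (-1.34×10⁻⁷) = -3.64×10⁻⁷ J.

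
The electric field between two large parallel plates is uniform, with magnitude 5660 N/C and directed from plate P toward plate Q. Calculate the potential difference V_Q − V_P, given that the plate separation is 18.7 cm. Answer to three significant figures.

-1060 V

In a uniform field, potential decreases in the direction of E: ΔV = −E·d for a displacement d parallel to E.
Going from P to Q is a displacement of 18.7 cm along the field, so V_Q − V_P = −Ed = -1060 V.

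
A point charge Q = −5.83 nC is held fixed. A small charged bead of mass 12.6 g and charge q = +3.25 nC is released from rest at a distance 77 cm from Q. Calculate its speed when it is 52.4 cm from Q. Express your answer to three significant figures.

4.06×10⁻³ m/s

Only the electrostatic force acts, so mechanical energy is conserved: ½mv² = U₁ − U₂ = kQq(1/r₁ − 1/r₂).
U₁ − U₂ = (8.99×10⁹ N·m²/C²)(-5.83×10⁻⁹ C)(3.25×10⁻⁹ C)(1/0.770 − 1/0.524) = 1.04×10⁻⁷ J.
v = √(2·1.04×10⁻⁷/0.0126) = 4.06×10⁻³ m/s.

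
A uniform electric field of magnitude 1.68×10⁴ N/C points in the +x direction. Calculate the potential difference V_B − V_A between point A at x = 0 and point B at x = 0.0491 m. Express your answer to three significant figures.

In a uniform field, potential decreases in the direction of E: V_B − V_A = −E·Δx.
V_B − V_A = −(1.68×10⁴ V/m)(0.0491 m) = -825 V.

-825 V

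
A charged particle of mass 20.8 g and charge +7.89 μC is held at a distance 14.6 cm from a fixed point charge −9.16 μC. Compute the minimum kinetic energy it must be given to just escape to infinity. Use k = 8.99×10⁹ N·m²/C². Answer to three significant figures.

To just escape, total mechanical energy must reach zero at infinity: ½mv²_min + U = 0, so ½mv²_min = −U = |kQq|/r.
|U| = |kQq|/r = (8.99×10⁹ N·m²/C²)(9.16×10⁻⁶)(7.89×10⁻⁶)/(0.146) = 4.45 J.

4.45 J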